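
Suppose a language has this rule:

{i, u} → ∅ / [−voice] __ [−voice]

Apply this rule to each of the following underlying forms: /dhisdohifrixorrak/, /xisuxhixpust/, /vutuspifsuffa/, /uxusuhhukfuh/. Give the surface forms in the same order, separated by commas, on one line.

dhsdohfrixorrak, xsxhxpst, vutspfsffa, uxshhkfh

/dhisdohifrixorrak/: /i/ is a high vowel flanked by voiceless consonants /h/ and /s/, so it deletes. /i/ is a high vowel flanked by voiceless consonants /h/ and /f/, so it deletes. → [dhsdohfrixorrak].
/xisuxhixpust/: /i/ is a high vowel flanked by voiceless consonants /x/ and /s/, so it deletes. /u/ is a high vowel flanked by voiceless consonants /s/ and /x/, so it deletes. /i/ is a high vowel flanked by voiceless consonants /h/ and /x/, so it deletes. /u/ is a high vowel flanked by voiceless consonants /p/ and /s/, so it deletes. → [xsxhxpst].
/vutuspifsuffa/: /u/ is a high vowel flanked by voiceless consonants /t/ and /s/, so it deletes. /i/ is a high vowel flanked by voiceless consonants /p/ and /f/, so it deletes. /u/ is a high vowel flanked by voiceless consonants /s/ and /f/, so it deletes. → [vutspfsffa].
/uxusuhhukfuh/: /u/ is a high vowel flanked by voiceless consonants /x/ and /s/, so it deletes. /u/ is a high vowel flanked by voiceless consonants /s/ and /h/, so it deletes. /u/ is a high vowel flanked by voiceless consonants /h/ and /k/, so it deletes. /u/ is a high vowel flanked by voiceless consonants /f/ and /h/, so it deletes. → [uxshhkfh].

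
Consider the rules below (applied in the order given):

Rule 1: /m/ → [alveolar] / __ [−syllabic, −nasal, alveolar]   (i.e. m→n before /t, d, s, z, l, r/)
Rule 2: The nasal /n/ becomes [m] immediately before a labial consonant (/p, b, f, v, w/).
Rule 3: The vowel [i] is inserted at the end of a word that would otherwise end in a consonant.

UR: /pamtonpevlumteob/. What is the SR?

pantompevlunteobi

Rule 1 (nasal place assimilation): /m/ precedes the alveolar consonant /t/, so it assimilates in place to [n]. /m/ precedes the alveolar consonant /t/, so it assimilates in place to [n]. /pamtonpevlumteob/ → pantonpevlunteob.
Rule 2 (nasal place assimilation): /n/ precedes the labial consonant /p/, so it assimilates in place to [m]. /pantonpevlunteob/ → pantompevlunteob.
Rule 3 (final i-epenthesis): the form ends in the consonant /b/, so [i] is inserted word-finally. /pantompevlunteob/ → pantompevlunteobi.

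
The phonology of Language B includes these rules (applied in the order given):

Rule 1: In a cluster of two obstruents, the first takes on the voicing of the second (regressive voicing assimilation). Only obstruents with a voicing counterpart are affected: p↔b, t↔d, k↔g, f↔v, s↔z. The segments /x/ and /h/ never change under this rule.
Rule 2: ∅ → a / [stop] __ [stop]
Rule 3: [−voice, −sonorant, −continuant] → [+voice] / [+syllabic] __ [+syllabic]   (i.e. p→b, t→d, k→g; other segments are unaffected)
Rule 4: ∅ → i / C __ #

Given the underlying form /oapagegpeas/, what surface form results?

oabagegabeasi

Rule 1 (regressive voicing assimilation): /g/ precedes the voiceless obstruent /p/, so it devoices to [k] by assimilation. /oapagegpeas/ → oapagekpeas.
Rule 2 (stop-cluster a-epenthesis): /k/ and /p/ form a stop–stop cluster, so [a] is inserted between them. /oapagekpeas/ → oapagekapeas.
Rule 3 (intervocalic voicing): /p/ is a voiceless stop between vowels /a/ and /a/, so it voices to [b]. /k/ is a voiceless stop between vowels /e/ and /a/, so it voices to [g]. /p/ is a voiceless stop between vowels /a/ and /e/, so it voices to [b]. /oapagekapeas/ → oabagegabeas.
Rule 4 (final i-epenthesis): the form ends in the consonant /s/, so [i] is inserted word-finally. /oabagegabeas/ → oabagegabeasi.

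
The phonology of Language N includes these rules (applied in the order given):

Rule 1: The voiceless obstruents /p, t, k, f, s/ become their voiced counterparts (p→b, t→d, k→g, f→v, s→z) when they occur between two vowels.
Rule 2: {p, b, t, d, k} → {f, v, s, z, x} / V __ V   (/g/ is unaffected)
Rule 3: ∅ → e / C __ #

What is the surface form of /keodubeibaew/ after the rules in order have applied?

Rule 1 (intervocalic voicing): no segment meets the environment; /keodubeibaew/ is unchanged.
Rule 2 (intervocalic spirantization): /d/ is a stop between vowels /o/ and /u/, so it spirantizes to the fricative [z]. /b/ is a stop between vowels /u/ and /e/, so it spirantizes to the fricative [v]. /b/ is a stop between vowels /i/ and /a/, so it spirantizes to the fricative [v]. /keodubeibaew/ → keozuveivaew.
Rule 3 (final e-epenthesis): the form ends in the consonant /w/, so [e] is inserted word-finally. /keozuveivaew/ → keozuveivaewe.

keozuveivaewe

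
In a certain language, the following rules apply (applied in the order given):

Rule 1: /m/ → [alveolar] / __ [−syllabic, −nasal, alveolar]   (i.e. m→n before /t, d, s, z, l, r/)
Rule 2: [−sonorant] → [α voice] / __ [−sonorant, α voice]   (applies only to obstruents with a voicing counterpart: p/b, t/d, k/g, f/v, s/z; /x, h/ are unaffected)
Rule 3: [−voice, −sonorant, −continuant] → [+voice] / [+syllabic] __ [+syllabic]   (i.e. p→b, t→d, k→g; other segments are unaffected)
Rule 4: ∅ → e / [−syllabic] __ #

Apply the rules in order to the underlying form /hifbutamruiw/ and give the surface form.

hivbudanruiwe

Rule 1 (nasal place assimilation): /m/ precedes the alveolar consonant /r/, so it assimilates in place to [n]. /hifbutamruiw/ → hifbutanruiw.
Rule 2 (regressive voicing assimilation): /f/ precedes the voiced obstruent /b/, so it voices to [v] by assimilation. /hifbutanruiw/ → hivbutanruiw.
Rule 3 (intervocalic voicing): /t/ is a voiceless stop between vowels /u/ and /a/, so it voices to [d]. /hivbutanruiw/ → hivbudanruiw.
Rule 4 (final e-epenthesis): the form ends in the consonant /w/, so [e] is inserted word-finally. /hivbudanruiw/ → hivbudanruiwe.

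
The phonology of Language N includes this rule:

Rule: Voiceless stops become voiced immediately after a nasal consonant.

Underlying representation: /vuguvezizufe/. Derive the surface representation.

vuguvezizufe

No segment of /vuguvezizufe/ meets the structural description of the rule, so the form surfaces unchanged.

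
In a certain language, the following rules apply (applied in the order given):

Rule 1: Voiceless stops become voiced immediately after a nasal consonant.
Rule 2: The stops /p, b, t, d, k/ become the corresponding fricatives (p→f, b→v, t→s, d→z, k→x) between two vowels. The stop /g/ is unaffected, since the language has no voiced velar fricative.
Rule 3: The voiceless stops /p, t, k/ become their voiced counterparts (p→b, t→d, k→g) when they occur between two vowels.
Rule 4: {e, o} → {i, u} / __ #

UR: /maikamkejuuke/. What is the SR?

Rule 1 (post-nasal voicing): /k/ is a voiceless stop immediately after the nasal /m/, so it voices to [g]. /maikamkejuuke/ → maikamgejuuke.
Rule 2 (intervocalic spirantization): /k/ is a stop between vowels /i/ and /a/, so it spirantizes to the fricative [x]. /k/ is a stop between vowels /u/ and /e/, so it spirantizes to the fricative [x]. /maikamgejuuke/ → maixamgejuuxe.
Rule 3 (intervocalic voicing): no segment meets the environment; /maixamgejuuxe/ is unchanged.
Rule 4 (final vowel raising): /e/ is a mid vowel in word-final position, so it raises to [i]. /maixamgejuuxe/ → maixamgejuuxi.

maixamgejuuxi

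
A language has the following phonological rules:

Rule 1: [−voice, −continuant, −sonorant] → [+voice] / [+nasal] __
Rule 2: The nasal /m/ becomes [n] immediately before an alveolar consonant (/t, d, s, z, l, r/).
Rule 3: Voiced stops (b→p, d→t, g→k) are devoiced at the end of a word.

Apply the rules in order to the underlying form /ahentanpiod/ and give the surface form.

Rule 1 (post-nasal voicing): /t/ is a voiceless stop immediately after the nasal /n/, so it voices to [d]. /p/ is a voiceless stop immediately after the nasal /n/, so it voices to [b]. /ahentanpiod/ → ahendanbiod.
Rule 2 (nasal place assimilation): no segment meets the environment; /ahendanbiod/ is unchanged.
Rule 3 (final devoicing): /d/ is a voiced stop in word-final position, so it devoices to [t]. /ahendanbiod/ → ahendanbiot.

ahendanbiot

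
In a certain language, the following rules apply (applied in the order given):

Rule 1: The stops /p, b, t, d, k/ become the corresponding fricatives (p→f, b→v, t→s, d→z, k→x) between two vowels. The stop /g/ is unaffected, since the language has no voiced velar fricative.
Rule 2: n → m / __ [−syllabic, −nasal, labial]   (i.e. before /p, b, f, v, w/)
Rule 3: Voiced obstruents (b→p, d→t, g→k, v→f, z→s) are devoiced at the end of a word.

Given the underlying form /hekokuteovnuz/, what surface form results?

Rule 1 (intervocalic spirantization): /k/ is a stop between vowels /e/ and /o/, so it spirantizes to the fricative [x]. /k/ is a stop between vowels /o/ and /u/, so it spirantizes to the fricative [x]. /t/ is a stop between vowels /u/ and /e/, so it spirantizes to the fricative [s]. /hekokuteovnuz/ → hexoxuseovnuz.
Rule 2 (nasal place assimilation): no segment meets the environment; /hexoxuseovnuz/ is unchanged.
Rule 3 (final devoicing): /z/ is a voiced obstruent in word-final position, so it devoices to [s]. /hexoxuseovnuz/ → hexoxuseovnus.

hexoxuseovnus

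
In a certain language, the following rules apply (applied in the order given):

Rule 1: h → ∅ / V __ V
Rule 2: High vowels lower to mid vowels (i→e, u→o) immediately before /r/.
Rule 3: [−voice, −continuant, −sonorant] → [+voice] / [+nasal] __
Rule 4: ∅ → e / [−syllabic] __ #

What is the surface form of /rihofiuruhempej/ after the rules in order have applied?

Rule 1 (intervocalic h-deletion): /h/ occurs between vowels /i/ and /o/, so it deletes. /h/ occurs between vowels /u/ and /e/, so it deletes. /rihofiuruhempej/ → riofiuruempej.
Rule 2 (pre-rhotic lowering): /u/ is a high vowel immediately before /r/, so it lowers to [o]. /riofiuruempej/ → riofioruempej.
Rule 3 (post-nasal voicing): /p/ is a voiceless stop immediately after the nasal /m/, so it voices to [b]. /riofioruempej/ → riofioruembej.
Rule 4 (final e-epenthesis): the form ends in the consonant /j/, so [e] is inserted word-finally. /riofioruembej/ → riofioruembeje.

riofioruembeje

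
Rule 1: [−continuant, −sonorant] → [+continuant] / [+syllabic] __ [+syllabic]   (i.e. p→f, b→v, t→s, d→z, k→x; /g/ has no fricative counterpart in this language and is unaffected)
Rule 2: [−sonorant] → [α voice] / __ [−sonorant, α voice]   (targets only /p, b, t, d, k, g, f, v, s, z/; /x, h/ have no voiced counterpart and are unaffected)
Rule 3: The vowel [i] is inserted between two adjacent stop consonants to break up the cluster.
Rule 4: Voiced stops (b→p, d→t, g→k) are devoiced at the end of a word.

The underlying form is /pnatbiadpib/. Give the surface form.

pnadibiatipip

Rule 1 (intervocalic spirantization): no segment meets the environment; /pnatbiadpib/ is unchanged.
Rule 2 (regressive voicing assimilation): /t/ precedes the voiced obstruent /b/, so it voices to [d] by assimilation. /d/ precedes the voiceless obstruent /p/, so it devoices to [t] by assimilation. /pnatbiadpib/ → pnadbiatpib.
Rule 3 (stop-cluster i-epenthesis): /d/ and /b/ form a stop–stop cluster, so [i] is inserted between them. /t/ and /p/ form a stop–stop cluster, so [i] is inserted between them. /pnadbiatpib/ → pnadibiatipib.
Rule 4 (final devoicing): /b/ is a voiced stop in word-final position, so it devoices to [p]. /pnadibiatipib/ → pnadibiatipip.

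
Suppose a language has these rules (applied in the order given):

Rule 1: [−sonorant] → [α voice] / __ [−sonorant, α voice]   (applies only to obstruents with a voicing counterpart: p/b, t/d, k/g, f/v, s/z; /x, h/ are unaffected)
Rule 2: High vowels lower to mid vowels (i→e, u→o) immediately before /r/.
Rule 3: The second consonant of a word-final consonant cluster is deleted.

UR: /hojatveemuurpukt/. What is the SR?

hojadveemuorpuk

Rule 1 (regressive voicing assimilation): /t/ precedes the voiced obstruent /v/, so it voices to [d] by assimilation. /hojatveemuurpukt/ → hojadveemuurpukt.
Rule 2 (pre-rhotic lowering): /u/ is a high vowel immediately before /r/, so it lowers to [o]. /hojadveemuurpukt/ → hojadveemuorpukt.
Rule 3 (final cluster simplification): /t/ is the second consonant of a word-final cluster /kt/, so it deletes. /hojadveemuorpukt/ → hojadveemuorpuk.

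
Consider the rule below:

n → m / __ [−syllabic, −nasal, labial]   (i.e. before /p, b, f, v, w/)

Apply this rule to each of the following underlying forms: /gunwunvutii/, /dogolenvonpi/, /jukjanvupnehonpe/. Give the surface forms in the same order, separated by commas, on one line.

gumwumvutii, dogolemvompi, jukjamvupnehompe

/gunwunvutii/: /n/ precedes the labial consonant /w/, so it assimilates in place to [m]. /n/ precedes the labial consonant /v/, so it assimilates in place to [m]. → [gumwumvutii].
/dogolenvonpi/: /n/ precedes the labial consonant /v/, so it assimilates in place to [m]. /n/ precedes the labial consonant /p/, so it assimilates in place to [m]. → [dogolemvompi].
/jukjanvupnehonpe/: /n/ precedes the labial consonant /v/, so it assimilates in place to [m]. /n/ precedes the labial consonant /p/, so it assimilates in place to [m]. → [jukjamvupnehompe].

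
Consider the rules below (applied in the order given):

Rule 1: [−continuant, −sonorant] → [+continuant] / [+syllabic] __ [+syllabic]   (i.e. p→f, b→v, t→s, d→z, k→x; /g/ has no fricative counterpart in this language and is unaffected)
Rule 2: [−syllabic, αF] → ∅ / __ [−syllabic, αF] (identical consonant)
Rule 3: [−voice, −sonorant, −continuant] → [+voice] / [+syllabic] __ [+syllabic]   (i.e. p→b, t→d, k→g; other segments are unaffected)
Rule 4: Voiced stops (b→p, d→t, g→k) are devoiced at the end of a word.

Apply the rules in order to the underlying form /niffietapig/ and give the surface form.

Rule 1 (intervocalic spirantization): /t/ is a stop between vowels /e/ and /a/, so it spirantizes to the fricative [s]. /p/ is a stop between vowels /a/ and /i/, so it spirantizes to the fricative [f]. /niffietapig/ → niffiesafig.
Rule 2 (degemination): /ff/ is a geminate; the first /f/ deletes. /niffiesafig/ → nifiesafig.
Rule 3 (intervocalic voicing): no segment meets the environment; /nifiesafig/ is unchanged.
Rule 4 (final devoicing): /g/ is a voiced stop in word-final position, so it devoices to [k]. /nifiesafig/ → nifiesafik.

nifiesafik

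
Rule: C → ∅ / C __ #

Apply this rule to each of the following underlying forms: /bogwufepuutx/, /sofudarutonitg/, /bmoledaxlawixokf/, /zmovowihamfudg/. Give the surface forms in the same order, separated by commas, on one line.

bogwufepuut, sofudarutonit, bmoledaxlawixok, zmovowihamfud

/bogwufepuutx/: /x/ is the second consonant of a word-final cluster /tx/, so it deletes. → [bogwufepuut].
/sofudarutonitg/: /g/ is the second consonant of a word-final cluster /tg/, so it deletes. → [sofudarutonit].
/bmoledaxlawixokf/: /f/ is the second consonant of a word-final cluster /kf/, so it deletes. → [bmoledaxlawixok].
/zmovowihamfudg/: /g/ is the second consonant of a word-final cluster /dg/, so it deletes. → [zmovowihamfud].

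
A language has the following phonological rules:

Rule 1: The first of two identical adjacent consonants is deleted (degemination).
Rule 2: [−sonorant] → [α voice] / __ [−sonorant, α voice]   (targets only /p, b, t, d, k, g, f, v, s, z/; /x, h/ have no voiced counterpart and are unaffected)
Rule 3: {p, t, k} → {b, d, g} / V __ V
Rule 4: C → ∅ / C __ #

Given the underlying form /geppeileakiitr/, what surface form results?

gebeileagiit

Rule 1 (degemination): /pp/ is a geminate; the first /p/ deletes. /geppeileakiitr/ → gepeileakiitr.
Rule 2 (regressive voicing assimilation): no segment meets the environment; /gepeileakiitr/ is unchanged.
Rule 3 (intervocalic voicing): /p/ is a voiceless stop between vowels /e/ and /e/, so it voices to [b]. /k/ is a voiceless stop between vowels /a/ and /i/, so it voices to [g]. /gepeileakiitr/ → gebeileagiitr.
Rule 4 (final cluster simplification): /r/ is the second consonant of a word-final cluster /tr/, so it deletes. /gebeileagiitr/ → gebeileagiit.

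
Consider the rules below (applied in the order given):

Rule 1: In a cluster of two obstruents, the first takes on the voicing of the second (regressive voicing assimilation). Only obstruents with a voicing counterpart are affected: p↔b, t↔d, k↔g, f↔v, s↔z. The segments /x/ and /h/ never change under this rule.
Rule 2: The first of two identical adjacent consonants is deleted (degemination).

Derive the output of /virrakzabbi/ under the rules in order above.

Rule 1 (regressive voicing assimilation): /k/ precedes the voiced obstruent /z/, so it voices to [g] by assimilation. /virrakzabbi/ → virragzabbi.
Rule 2 (degemination): /rr/ is a geminate; the first /r/ deletes. /bb/ is a geminate; the first /b/ deletes. /virragzabbi/ → viragzabi.

viragzabi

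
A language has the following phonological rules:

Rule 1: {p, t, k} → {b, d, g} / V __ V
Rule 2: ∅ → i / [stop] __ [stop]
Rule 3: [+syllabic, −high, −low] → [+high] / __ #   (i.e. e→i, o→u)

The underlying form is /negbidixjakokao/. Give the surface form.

negibidixjagogau

Rule 1 (intervocalic voicing): /k/ is a voiceless stop between vowels /a/ and /o/, so it voices to [g]. /k/ is a voiceless stop between vowels /o/ and /a/, so it voices to [g]. /negbidixjakokao/ → negbidixjagogao.
Rule 2 (stop-cluster i-epenthesis): /g/ and /b/ form a stop–stop cluster, so [i] is inserted between them. /negbidixjagogao/ → negibidixjagogao.
Rule 3 (final vowel raising): /o/ is a mid vowel in word-final position, so it raises to [u]. /negibidixjagogao/ → negibidixjagogau.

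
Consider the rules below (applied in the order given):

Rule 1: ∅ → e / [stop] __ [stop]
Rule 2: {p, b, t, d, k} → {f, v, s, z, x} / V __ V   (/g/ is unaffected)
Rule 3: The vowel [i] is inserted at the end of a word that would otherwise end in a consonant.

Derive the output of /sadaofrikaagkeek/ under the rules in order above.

Rule 1 (stop-cluster e-epenthesis): /g/ and /k/ form a stop–stop cluster, so [e] is inserted between them. /sadaofrikaagkeek/ → sadaofrikaagekeek.
Rule 2 (intervocalic spirantization): /d/ is a stop between vowels /a/ and /a/, so it spirantizes to the fricative [z]. /k/ is a stop between vowels /i/ and /a/, so it spirantizes to the fricative [x]. /k/ is a stop between vowels /e/ and /e/, so it spirantizes to the fricative [x]. /sadaofrikaagekeek/ → sazaofrixaagexeek.
Rule 3 (final i-epenthesis): the form ends in the consonant /k/, so [i] is inserted word-finally. /sazaofrixaagexeek/ → sazaofrixaagexeeki.

sazaofrixaagexeeki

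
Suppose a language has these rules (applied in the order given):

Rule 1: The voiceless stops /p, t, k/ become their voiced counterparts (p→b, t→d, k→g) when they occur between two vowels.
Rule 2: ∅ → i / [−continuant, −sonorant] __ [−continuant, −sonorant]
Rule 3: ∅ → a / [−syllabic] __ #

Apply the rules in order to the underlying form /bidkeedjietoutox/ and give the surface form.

bidikeedjiedoudoxa

Rule 1 (intervocalic voicing): /t/ is a voiceless stop between vowels /e/ and /o/, so it voices to [d]. /t/ is a voiceless stop between vowels /u/ and /o/, so it voices to [d]. /bidkeedjietoutox/ → bidkeedjiedoudox.
Rule 2 (stop-cluster i-epenthesis): /d/ and /k/ form a stop–stop cluster, so [i] is inserted between them. /bidkeedjiedoudox/ → bidikeedjiedoudox.
Rule 3 (final a-epenthesis): the form ends in the consonant /x/, so [a] is inserted word-finally. /bidikeedjiedoudox/ → bidikeedjiedoudoxa.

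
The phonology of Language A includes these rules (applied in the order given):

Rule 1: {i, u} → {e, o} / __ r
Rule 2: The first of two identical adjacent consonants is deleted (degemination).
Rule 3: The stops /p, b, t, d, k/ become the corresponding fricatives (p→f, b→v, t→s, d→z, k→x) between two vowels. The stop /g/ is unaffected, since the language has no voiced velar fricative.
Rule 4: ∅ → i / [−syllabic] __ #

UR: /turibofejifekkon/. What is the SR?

Rule 1 (pre-rhotic lowering): /u/ is a high vowel immediately before /r/, so it lowers to [o]. /turibofejifekkon/ → toribofejifekkon.
Rule 2 (degemination): /kk/ is a geminate; the first /k/ deletes. /toribofejifekkon/ → toribofejifekon.
Rule 3 (intervocalic spirantization): /b/ is a stop between vowels /i/ and /o/, so it spirantizes to the fricative [v]. /k/ is a stop between vowels /e/ and /o/, so it spirantizes to the fricative [x]. /toribofejifekon/ → torivofejifexon.
Rule 4 (final i-epenthesis): the form ends in the consonant /n/, so [i] is inserted word-finally. /torivofejifexon/ → torivofejifexoni.

torivofejifexoni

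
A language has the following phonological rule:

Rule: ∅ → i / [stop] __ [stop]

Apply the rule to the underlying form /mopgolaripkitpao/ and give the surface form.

mopigolaripikitipao

/p/ and /g/ form a stop–stop cluster, so [i] is inserted between them.
/p/ and /k/ form a stop–stop cluster, so [i] is inserted between them.
/t/ and /p/ form a stop–stop cluster, so [i] is inserted between them.
Surface form: [mopigolaripikitipao].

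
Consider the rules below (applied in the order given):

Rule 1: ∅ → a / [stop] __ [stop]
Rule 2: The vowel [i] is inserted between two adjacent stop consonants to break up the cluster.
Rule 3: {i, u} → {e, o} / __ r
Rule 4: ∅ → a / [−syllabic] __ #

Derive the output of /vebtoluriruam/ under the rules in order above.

vebatoloreruama

Rule 1 (stop-cluster a-epenthesis): /b/ and /t/ form a stop–stop cluster, so [a] is inserted between them. /vebtoluriruam/ → vebatoluriruam.
Rule 2 (stop-cluster i-epenthesis): no segment meets the environment; /vebatoluriruam/ is unchanged.
Rule 3 (pre-rhotic lowering): /u/ is a high vowel immediately before /r/, so it lowers to [o]. /i/ is a high vowel immediately before /r/, so it lowers to [e]. /vebatoluriruam/ → vebatoloreruam.
Rule 4 (final a-epenthesis): the form ends in the consonant /m/, so [a] is inserted word-finally. /vebatoloreruam/ → vebatoloreruama.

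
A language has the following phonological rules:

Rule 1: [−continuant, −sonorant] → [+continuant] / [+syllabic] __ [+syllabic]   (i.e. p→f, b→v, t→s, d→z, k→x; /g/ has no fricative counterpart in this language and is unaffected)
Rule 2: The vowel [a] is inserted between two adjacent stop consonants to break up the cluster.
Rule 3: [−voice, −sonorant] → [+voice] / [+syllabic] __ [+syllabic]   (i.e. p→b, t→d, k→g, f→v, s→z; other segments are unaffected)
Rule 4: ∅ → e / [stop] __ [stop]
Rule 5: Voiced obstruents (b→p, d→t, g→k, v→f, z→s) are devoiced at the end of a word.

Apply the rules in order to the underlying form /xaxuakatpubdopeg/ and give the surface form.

Rule 1 (intervocalic spirantization): /k/ is a stop between vowels /a/ and /a/, so it spirantizes to the fricative [x]. /p/ is a stop between vowels /o/ and /e/, so it spirantizes to the fricative [f]. /xaxuakatpubdopeg/ → xaxuaxatpubdofeg.
Rule 2 (stop-cluster a-epenthesis): /t/ and /p/ form a stop–stop cluster, so [a] is inserted between them. /b/ and /d/ form a stop–stop cluster, so [a] is inserted between them. /xaxuaxatpubdofeg/ → xaxuaxatapubadofeg.
Rule 3 (intervocalic voicing): /t/ is a voiceless obstruent between vowels /a/ and /a/, so it voices to [d]. /p/ is a voiceless obstruent between vowels /a/ and /u/, so it voices to [b]. /f/ is a voiceless obstruent between vowels /o/ and /e/, so it voices to [v]. /xaxuaxatapubadofeg/ → xaxuaxadabubadoveg.
Rule 4 (stop-cluster e-epenthesis): no segment meets the environment; /xaxuaxadabubadoveg/ is unchanged.
Rule 5 (final devoicing): /g/ is a voiced obstruent in word-final position, so it devoices to [k]. /xaxuaxadabubadoveg/ → xaxuaxadabubadovek.

xaxuaxadabubadovek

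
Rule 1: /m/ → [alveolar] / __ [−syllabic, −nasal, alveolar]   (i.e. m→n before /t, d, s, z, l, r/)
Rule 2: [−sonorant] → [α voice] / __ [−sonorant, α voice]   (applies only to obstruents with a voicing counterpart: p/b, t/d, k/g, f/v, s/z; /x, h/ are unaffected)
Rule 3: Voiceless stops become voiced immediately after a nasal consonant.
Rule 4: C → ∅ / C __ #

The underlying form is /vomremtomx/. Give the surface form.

vonrendom

Rule 1 (nasal place assimilation): /m/ precedes the alveolar consonant /r/, so it assimilates in place to [n]. /m/ precedes the alveolar consonant /t/, so it assimilates in place to [n]. /vomremtomx/ → vonrentomx.
Rule 2 (regressive voicing assimilation): no segment meets the environment; /vonrentomx/ is unchanged.
Rule 3 (post-nasal voicing): /t/ is a voiceless stop immediately after the nasal /n/, so it voices to [d]. /vonrentomx/ → vonrendomx.
Rule 4 (final cluster simplification): /x/ is the second consonant of a word-final cluster /mx/, so it deletes. /vonrendomx/ → vonrendom.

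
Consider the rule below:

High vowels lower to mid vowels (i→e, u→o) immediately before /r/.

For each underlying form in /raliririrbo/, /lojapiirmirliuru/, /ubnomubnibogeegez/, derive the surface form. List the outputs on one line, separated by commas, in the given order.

/raliririrbo/: /i/ is a high vowel immediately before /r/, so it lowers to [e]. /i/ is a high vowel immediately before /r/, so it lowers to [e]. /i/ is a high vowel immediately before /r/, so it lowers to [e]. → [ralerererbo].
/lojapiirmirliuru/: /i/ is a high vowel immediately before /r/, so it lowers to [e]. /i/ is a high vowel immediately before /r/, so it lowers to [e]. /u/ is a high vowel immediately before /r/, so it lowers to [o]. → [lojapiermerlioru].
/ubnomubnibogeegez/: the rule's environment is not met; surfaces unchanged as [ubnomubnibogeegez].

ralerererbo, lojapiermerlioru, ubnomubnibogeegez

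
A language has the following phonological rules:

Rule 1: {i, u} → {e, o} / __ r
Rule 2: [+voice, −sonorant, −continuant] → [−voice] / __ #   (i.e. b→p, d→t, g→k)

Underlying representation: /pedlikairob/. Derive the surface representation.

pedlikaerop

Rule 1 (pre-rhotic lowering): /i/ is a high vowel immediately before /r/, so it lowers to [e]. /pedlikairob/ → pedlikaerob.
Rule 2 (final devoicing): /b/ is a voiced stop in word-final position, so it devoices to [p]. /pedlikaerob/ → pedlikaerop.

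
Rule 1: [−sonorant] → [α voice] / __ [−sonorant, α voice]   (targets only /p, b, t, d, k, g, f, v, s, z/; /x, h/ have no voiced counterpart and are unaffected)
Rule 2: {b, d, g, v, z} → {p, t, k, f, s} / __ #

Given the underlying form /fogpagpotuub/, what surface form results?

fokpakpotuup

Rule 1 (regressive voicing assimilation): /g/ precedes the voiceless obstruent /p/, so it devoices to [k] by assimilation. /g/ precedes the voiceless obstruent /p/, so it devoices to [k] by assimilation. /fogpagpotuub/ → fokpakpotuub.
Rule 2 (final devoicing): /b/ is a voiced obstruent in word-final position, so it devoices to [p]. /fokpakpotuub/ → fokpakpotuup.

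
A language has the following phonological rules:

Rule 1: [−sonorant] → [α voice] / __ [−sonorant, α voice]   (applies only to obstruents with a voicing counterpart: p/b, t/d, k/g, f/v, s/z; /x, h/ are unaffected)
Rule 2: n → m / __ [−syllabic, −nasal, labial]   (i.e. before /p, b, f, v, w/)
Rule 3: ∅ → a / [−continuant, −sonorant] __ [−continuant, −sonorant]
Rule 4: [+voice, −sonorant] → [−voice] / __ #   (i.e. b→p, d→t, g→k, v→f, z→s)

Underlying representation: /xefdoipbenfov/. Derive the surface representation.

Rule 1 (regressive voicing assimilation): /f/ precedes the voiced obstruent /d/, so it voices to [v] by assimilation. /p/ precedes the voiced obstruent /b/, so it voices to [b] by assimilation. /xefdoipbenfov/ → xevdoibbenfov.
Rule 2 (nasal place assimilation): /n/ precedes the labial consonant /f/, so it assimilates in place to [m]. /xevdoibbenfov/ → xevdoibbemfov.
Rule 3 (stop-cluster a-epenthesis): /b/ and /b/ form a stop–stop cluster, so [a] is inserted between them. /xevdoibbemfov/ → xevdoibabemfov.
Rule 4 (final devoicing): /v/ is a voiced obstruent in word-final position, so it devoices to [f]. /xevdoibabemfov/ → xevdoibabemfof.

xevdoibabemfof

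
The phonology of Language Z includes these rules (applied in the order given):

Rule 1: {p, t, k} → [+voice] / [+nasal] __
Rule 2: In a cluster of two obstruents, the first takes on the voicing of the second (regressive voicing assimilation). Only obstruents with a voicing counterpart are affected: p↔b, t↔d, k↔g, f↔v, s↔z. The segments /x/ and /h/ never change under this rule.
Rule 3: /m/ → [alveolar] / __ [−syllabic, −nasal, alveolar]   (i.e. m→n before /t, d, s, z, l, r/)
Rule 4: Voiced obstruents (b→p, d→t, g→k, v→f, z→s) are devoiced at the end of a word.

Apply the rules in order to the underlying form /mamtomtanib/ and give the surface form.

mandondanip

Rule 1 (post-nasal voicing): /t/ is a voiceless stop immediately after the nasal /m/, so it voices to [d]. /t/ is a voiceless stop immediately after the nasal /m/, so it voices to [d]. /mamtomtanib/ → mamdomdanib.
Rule 2 (regressive voicing assimilation): no segment meets the environment; /mamdomdanib/ is unchanged.
Rule 3 (nasal place assimilation): /m/ precedes the alveolar consonant /d/, so it assimilates in place to [n]. /m/ precedes the alveolar consonant /d/, so it assimilates in place to [n]. /mamdomdanib/ → mandondanib.
Rule 4 (final devoicing): /b/ is a voiced obstruent in word-final position, so it devoices to [p]. /mandondanib/ → mandondanip.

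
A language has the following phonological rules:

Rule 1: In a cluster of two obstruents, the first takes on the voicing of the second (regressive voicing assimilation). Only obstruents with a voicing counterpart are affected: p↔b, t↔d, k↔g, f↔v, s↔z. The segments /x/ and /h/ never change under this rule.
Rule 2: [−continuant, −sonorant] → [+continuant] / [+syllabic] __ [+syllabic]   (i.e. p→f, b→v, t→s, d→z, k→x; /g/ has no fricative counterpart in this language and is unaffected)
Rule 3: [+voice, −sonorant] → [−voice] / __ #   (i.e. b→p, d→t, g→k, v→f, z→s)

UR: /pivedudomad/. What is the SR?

Rule 1 (regressive voicing assimilation): no segment meets the environment; /pivedudomad/ is unchanged.
Rule 2 (intervocalic spirantization): /d/ is a stop between vowels /e/ and /u/, so it spirantizes to the fricative [z]. /d/ is a stop between vowels /u/ and /o/, so it spirantizes to the fricative [z]. /pivedudomad/ → pivezuzomad.
Rule 3 (final devoicing): /d/ is a voiced obstruent in word-final position, so it devoices to [t]. /pivezuzomad/ → pivezuzomat.

pivezuzomat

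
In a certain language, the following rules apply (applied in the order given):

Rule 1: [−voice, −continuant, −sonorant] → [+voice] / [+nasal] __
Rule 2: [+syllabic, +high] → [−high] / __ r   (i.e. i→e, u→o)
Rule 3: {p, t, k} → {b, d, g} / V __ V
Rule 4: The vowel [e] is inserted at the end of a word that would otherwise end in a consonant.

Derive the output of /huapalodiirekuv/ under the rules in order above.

Rule 1 (post-nasal voicing): no segment meets the environment; /huapalodiirekuv/ is unchanged.
Rule 2 (pre-rhotic lowering): /i/ is a high vowel immediately before /r/, so it lowers to [e]. /huapalodiirekuv/ → huapalodierekuv.
Rule 3 (intervocalic voicing): /p/ is a voiceless stop between vowels /a/ and /a/, so it voices to [b]. /k/ is a voiceless stop between vowels /e/ and /u/, so it voices to [g]. /huapalodierekuv/ → huabalodiereguv.
Rule 4 (final e-epenthesis): the form ends in the consonant /v/, so [e] is inserted word-finally. /huabalodiereguv/ → huabalodiereguve.

huabalodiereguve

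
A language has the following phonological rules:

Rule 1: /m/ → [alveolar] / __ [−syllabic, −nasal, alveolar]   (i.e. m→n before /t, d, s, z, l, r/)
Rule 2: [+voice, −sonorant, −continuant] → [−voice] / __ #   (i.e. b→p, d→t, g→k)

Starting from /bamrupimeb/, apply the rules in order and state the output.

Rule 1 (nasal place assimilation): /m/ precedes the alveolar consonant /r/, so it assimilates in place to [n]. /bamrupimeb/ → banrupimeb.
Rule 2 (final devoicing): /b/ is a voiced stop in word-final position, so it devoices to [p]. /banrupimeb/ → banrupimep.

banrupimep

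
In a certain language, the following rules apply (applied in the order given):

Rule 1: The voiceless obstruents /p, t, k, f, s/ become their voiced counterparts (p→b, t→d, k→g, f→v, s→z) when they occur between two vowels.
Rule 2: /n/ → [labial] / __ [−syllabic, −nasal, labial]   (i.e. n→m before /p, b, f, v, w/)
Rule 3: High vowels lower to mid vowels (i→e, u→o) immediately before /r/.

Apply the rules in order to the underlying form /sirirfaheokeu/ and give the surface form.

sererfaheogeu

Rule 1 (intervocalic voicing): /k/ is a voiceless obstruent between vowels /o/ and /e/, so it voices to [g]. /sirirfaheokeu/ → sirirfaheogeu.
Rule 2 (nasal place assimilation): no segment meets the environment; /sirirfaheogeu/ is unchanged.
Rule 3 (pre-rhotic lowering): /i/ is a high vowel immediately before /r/, so it lowers to [e]. /i/ is a high vowel immediately before /r/, so it lowers to [e]. /sirirfaheogeu/ → sererfaheogeu.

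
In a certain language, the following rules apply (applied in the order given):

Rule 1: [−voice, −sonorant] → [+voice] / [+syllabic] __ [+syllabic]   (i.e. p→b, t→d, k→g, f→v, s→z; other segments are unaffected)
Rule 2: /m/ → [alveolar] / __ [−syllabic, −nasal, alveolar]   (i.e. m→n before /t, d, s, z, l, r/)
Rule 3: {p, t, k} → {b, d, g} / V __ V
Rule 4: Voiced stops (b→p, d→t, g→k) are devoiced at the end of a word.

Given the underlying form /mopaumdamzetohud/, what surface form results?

Rule 1 (intervocalic voicing): /p/ is a voiceless obstruent between vowels /o/ and /a/, so it voices to [b]. /t/ is a voiceless obstruent between vowels /e/ and /o/, so it voices to [d]. /mopaumdamzetohud/ → mobaumdamzedohud.
Rule 2 (nasal place assimilation): /m/ precedes the alveolar consonant /d/, so it assimilates in place to [n]. /m/ precedes the alveolar consonant /z/, so it assimilates in place to [n]. /mobaumdamzedohud/ → mobaundanzedohud.
Rule 3 (intervocalic voicing): no segment meets the environment; /mobaundanzedohud/ is unchanged.
Rule 4 (final devoicing): /d/ is a voiced stop in word-final position, so it devoices to [t]. /mobaundanzedohud/ → mobaundanzedohut.

mobaundanzedohut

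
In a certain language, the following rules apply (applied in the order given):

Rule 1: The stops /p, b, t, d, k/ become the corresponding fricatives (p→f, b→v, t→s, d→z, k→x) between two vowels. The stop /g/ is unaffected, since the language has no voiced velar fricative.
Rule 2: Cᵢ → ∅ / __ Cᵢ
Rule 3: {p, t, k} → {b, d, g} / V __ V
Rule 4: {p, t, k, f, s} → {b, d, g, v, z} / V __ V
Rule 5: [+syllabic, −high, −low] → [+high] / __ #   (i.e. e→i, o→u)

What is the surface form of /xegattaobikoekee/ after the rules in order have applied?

Rule 1 (intervocalic spirantization): /b/ is a stop between vowels /o/ and /i/, so it spirantizes to the fricative [v]. /k/ is a stop between vowels /i/ and /o/, so it spirantizes to the fricative [x]. /k/ is a stop between vowels /e/ and /e/, so it spirantizes to the fricative [x]. /xegattaobikoekee/ → xegattaovixoexee.
Rule 2 (degemination): /tt/ is a geminate; the first /t/ deletes. /xegattaovixoexee/ → xegataovixoexee.
Rule 3 (intervocalic voicing): /t/ is a voiceless stop between vowels /a/ and /a/, so it voices to [d]. /xegataovixoexee/ → xegadaovixoexee.
Rule 4 (intervocalic voicing): no segment meets the environment; /xegadaovixoexee/ is unchanged.
Rule 5 (final vowel raising): /e/ is a mid vowel in word-final position, so it raises to [i]. /xegadaovixoexee/ → xegadaovixoexei.

xegadaovixoexei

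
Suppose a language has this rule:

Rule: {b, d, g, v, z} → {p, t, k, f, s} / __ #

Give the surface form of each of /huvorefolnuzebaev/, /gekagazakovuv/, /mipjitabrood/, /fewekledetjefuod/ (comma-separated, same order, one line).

huvorefolnuzebaef, gekagazakovuf, mipjitabroot, fewekledetjefuot

/huvorefolnuzebaev/: /v/ is a voiced obstruent in word-final position, so it devoices to [f]. → [huvorefolnuzebaef].
/gekagazakovuv/: /v/ is a voiced obstruent in word-final position, so it devoices to [f]. → [gekagazakovuf].
/mipjitabrood/: /d/ is a voiced obstruent in word-final position, so it devoices to [t]. → [mipjitabroot].
/fewekledetjefuod/: /d/ is a voiced obstruent in word-final position, so it devoices to [t]. → [fewekledetjefuot].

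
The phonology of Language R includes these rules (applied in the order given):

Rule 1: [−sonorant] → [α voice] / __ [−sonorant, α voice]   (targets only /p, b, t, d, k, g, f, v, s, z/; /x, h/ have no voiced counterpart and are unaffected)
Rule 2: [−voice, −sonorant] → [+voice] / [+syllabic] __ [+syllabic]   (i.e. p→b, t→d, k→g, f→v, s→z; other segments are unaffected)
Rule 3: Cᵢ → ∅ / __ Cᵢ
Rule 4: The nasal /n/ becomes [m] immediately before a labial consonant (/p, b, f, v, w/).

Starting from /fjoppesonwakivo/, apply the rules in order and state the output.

Rule 1 (regressive voicing assimilation): no segment meets the environment; /fjoppesonwakivo/ is unchanged.
Rule 2 (intervocalic voicing): /s/ is a voiceless obstruent between vowels /e/ and /o/, so it voices to [z]. /k/ is a voiceless obstruent between vowels /a/ and /i/, so it voices to [g]. /fjoppesonwakivo/ → fjoppezonwagivo.
Rule 3 (degemination): /pp/ is a geminate; the first /p/ deletes. /fjoppezonwagivo/ → fjopezonwagivo.
Rule 4 (nasal place assimilation): /n/ precedes the labial consonant /w/, so it assimilates in place to [m]. /fjopezonwagivo/ → fjopezomwagivo.

fjopezomwagivo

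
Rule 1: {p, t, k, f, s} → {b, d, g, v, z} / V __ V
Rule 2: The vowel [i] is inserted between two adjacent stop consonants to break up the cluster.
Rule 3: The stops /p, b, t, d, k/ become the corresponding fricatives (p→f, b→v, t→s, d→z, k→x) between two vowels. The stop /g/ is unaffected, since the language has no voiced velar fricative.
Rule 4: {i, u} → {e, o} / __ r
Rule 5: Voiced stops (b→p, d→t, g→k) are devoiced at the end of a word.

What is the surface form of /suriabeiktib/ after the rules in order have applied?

soriaveixisip

Rule 1 (intervocalic voicing): no segment meets the environment; /suriabeiktib/ is unchanged.
Rule 2 (stop-cluster i-epenthesis): /k/ and /t/ form a stop–stop cluster, so [i] is inserted between them. /suriabeiktib/ → suriabeikitib.
Rule 3 (intervocalic spirantization): /b/ is a stop between vowels /a/ and /e/, so it spirantizes to the fricative [v]. /k/ is a stop between vowels /i/ and /i/, so it spirantizes to the fricative [x]. /t/ is a stop between vowels /i/ and /i/, so it spirantizes to the fricative [s]. /suriabeikitib/ → suriaveixisib.
Rule 4 (pre-rhotic lowering): /u/ is a high vowel immediately before /r/, so it lowers to [o]. /suriaveixisib/ → soriaveixisib.
Rule 5 (final devoicing): /b/ is a voiced stop in word-final position, so it devoices to [p]. /soriaveixisib/ → soriaveixisip.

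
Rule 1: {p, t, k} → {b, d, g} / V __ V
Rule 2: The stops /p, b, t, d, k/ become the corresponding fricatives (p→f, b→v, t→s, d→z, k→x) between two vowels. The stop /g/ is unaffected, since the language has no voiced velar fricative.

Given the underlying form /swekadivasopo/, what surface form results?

Rule 1 (intervocalic voicing): /k/ is a voiceless stop between vowels /e/ and /a/, so it voices to [g]. /p/ is a voiceless stop between vowels /o/ and /o/, so it voices to [b]. /swekadivasopo/ → swegadivasobo.
Rule 2 (intervocalic spirantization): /d/ is a stop between vowels /a/ and /i/, so it spirantizes to the fricative [z]. /b/ is a stop between vowels /o/ and /o/, so it spirantizes to the fricative [v]. /swegadivasobo/ → swegazivasovo.

swegazivasovo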